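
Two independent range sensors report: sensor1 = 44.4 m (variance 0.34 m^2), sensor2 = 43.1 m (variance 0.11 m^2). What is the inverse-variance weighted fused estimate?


w1 = (1/var1) / (1/var1 + 1/var2)
   = 2.9412 / (2.9412 + 9.0909) = 0.2444
w2 = 1 - w1 = 0.7556
fused = w1*s1 + w2*s2 = 10.8533 + 32.5644
= 43.4178 m


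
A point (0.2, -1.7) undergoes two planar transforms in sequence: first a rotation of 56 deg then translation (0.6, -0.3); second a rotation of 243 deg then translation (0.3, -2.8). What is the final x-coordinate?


After transform 1:
x1 = cos(56)*0.2 - sin(56)*-1.7 + 0.6 = 2.1212
y1 = sin(56)*0.2 + cos(56)*-1.7 + -0.3 = -1.0848
After transform 2:
x2 = cos(243)*2.1212 - sin(243)*-1.0848 + 0.3
= -1.6296


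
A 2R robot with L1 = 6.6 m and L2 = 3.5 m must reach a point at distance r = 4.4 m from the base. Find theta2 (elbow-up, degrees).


cos(theta2) = (r^2 - L1^2 - L2^2) / (2*L1*L2)
cos(theta2) = (19.36 - 43.56 - 12.25) / 46.2
cos(theta2) = -0.788961
theta2 = 142.0885 degrees


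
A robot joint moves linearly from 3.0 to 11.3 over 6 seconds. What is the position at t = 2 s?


s = t/T = 2/6 = 0.3333
p(t) = p0 + (pf-p0)*s
= 3.0 + (11.3 - 3.0) * 0.3333
= 5.7667


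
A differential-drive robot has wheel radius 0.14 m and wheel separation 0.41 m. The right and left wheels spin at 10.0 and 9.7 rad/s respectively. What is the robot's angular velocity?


vR = r*wR = 0.14*10.0 = 1.4 m/s
vL = r*wL = 0.14*9.7 = 1.358 m/s
v = (vR+vL)/2 = 1.379 m/s
omega = (vR-vL)/L = 0.1024 rad/s
angular velocity = 0.1024 rad/s


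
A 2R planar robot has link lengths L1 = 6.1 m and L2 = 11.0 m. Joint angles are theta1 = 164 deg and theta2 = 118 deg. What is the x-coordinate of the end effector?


Convert angles to radians: theta1 = 2.8623, theta2 = 2.0595
x = L1*cos(theta1) + L2*cos(theta1+theta2)
x = -5.8637 + 2.287
x = -3.5767


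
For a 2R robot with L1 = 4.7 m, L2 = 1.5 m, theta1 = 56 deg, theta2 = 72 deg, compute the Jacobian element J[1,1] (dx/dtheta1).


J[1,1] = -L1*sin(t1) - L2*sin(t1+t2)
= -4.7*sin(56) - 1.5*sin(128)
= -5.0785


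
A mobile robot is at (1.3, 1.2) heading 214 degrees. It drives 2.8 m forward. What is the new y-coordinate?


y_new = y0 + d*sin(theta)
= 1.2 + 2.8*sin(214)
= 1.2 + -1.5657
= -0.3657


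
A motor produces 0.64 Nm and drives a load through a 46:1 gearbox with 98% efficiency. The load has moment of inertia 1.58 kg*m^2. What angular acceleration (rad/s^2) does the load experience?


tau_out = tau_motor * N * eta
= 0.64 * 46 * 0.98 = 28.8512 Nm
alpha = tau_out / I = 28.8512 / 1.58
= 18.2603 rad/s^2


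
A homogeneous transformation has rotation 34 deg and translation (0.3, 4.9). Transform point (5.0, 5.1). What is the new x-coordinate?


x' = cos(theta)*px - sin(theta)*py + tx
= 0.829*5.0 - 0.5592*5.1 + 0.3
= 1.5933


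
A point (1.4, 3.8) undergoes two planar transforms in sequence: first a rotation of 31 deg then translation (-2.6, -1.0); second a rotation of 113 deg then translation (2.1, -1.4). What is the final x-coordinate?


After transform 1:
x1 = cos(31)*1.4 - sin(31)*3.8 + -2.6 = -3.3571
y1 = sin(31)*1.4 + cos(31)*3.8 + -1.0 = 2.9783
After transform 2:
x2 = cos(113)*-3.3571 - sin(113)*2.9783 + 2.1
= 0.6702


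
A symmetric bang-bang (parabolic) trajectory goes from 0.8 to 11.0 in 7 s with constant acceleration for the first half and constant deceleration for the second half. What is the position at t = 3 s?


Symmetric rest-to-rest: each phase covers (pf-p0)/2 in time T/2. 0.5*a*(T/2)^2 = (pf-p0)/2 => a = 4*(pf-p0)/T^2
a = 4*(11.0-0.8)/7^2 = 0.8327
t = 3 is in the acceleration phase (t <= T/2).
p = p0 + 0.5*a*t^2 = 0.8 + 0.5*0.8327*3^2
= 4.5469


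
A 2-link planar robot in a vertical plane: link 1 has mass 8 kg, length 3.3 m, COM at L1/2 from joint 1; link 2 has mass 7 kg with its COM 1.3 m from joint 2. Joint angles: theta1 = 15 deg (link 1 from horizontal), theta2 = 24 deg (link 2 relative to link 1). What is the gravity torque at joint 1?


Horizontal distance from joint 1 to link-1 COM:
  x_c1 = (L1/2)*cos(t1) = 1.65 * 0.9659 = 1.5938 m
Horizontal distance from joint 1 to link-2 COM:
  x_c2 = L1*cos(t1) + Lc2*cos(t1+t2)
       = 3.3*0.9659 + 1.3*0.7771 = 4.1978 m
tau1 = m1*g*x_c1 + m2*g*x_c2
     = 8*9.81*1.5938 + 7*9.81*4.1978
     = 125.0797 + 288.266
     = 413.3457 Nm


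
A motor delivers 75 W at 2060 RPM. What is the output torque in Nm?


omega = 2060 * 2*pi/60 = 215.7227 rad/s
tau = P / omega = 75 / 215.7227
= 0.3477 Nm


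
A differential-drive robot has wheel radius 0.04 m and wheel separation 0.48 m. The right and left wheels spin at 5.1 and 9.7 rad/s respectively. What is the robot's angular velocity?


vR = r*wR = 0.04*5.1 = 0.204 m/s
vL = r*wL = 0.04*9.7 = 0.388 m/s
v = (vR+vL)/2 = 0.296 m/s
omega = (vR-vL)/L = -0.3833 rad/s
angular velocity = -0.3833 rad/s


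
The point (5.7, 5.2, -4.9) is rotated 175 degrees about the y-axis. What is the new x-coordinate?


Rotation about y-axis: x' = x*cos(theta) + z*sin(theta)
= 5.7 * -0.9962 + -4.9 * 0.0872
= -6.1054


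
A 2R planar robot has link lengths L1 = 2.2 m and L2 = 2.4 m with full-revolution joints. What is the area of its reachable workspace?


r_max = L1 + L2 = 4.6 m
r_min = |L1 - L2| = 0.2 m
Area = pi*(r_max^2 - r_min^2)
= pi*(21.16 - 0.04)
= pi * 21.12
= 66.3504 m^2


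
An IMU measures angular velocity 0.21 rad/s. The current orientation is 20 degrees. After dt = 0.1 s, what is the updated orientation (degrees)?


delta_theta = w * dt = 0.21 * 0.1 = 0.021 rad
= 1.2032 deg
theta_new = 20 + 1.2032 = 21.2032 deg


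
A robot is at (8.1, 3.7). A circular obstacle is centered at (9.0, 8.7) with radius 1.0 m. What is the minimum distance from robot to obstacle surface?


center_dist = sqrt((8.1-9.0)^2 + (3.7-8.7)^2)
= sqrt(0.81 + 25.0)
= 5.0804
min_dist = center_dist - radius = 5.0804 - 1.0 = 4.0804 m


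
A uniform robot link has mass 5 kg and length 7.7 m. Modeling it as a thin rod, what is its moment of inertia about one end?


I = (1/3) * m * L^2
= (1/3) * 5 * 7.7^2
= 0.333333 * 5 * 59.29
= 98.8167 kg*m^2


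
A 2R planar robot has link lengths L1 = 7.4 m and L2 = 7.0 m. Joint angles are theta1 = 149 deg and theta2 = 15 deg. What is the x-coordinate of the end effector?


Convert angles to radians: theta1 = 2.6005, theta2 = 0.2618
x = L1*cos(theta1) + L2*cos(theta1+theta2)
x = -6.343 + -6.7288
x = -13.0719


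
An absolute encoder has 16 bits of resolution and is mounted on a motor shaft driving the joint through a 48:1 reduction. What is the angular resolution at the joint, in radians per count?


counts = 2^16 = 65536
effective counts at joint = 65536 * 48 = 3145728
resolution = 2*pi / 3145728
= 1.9974e-06 rad/count


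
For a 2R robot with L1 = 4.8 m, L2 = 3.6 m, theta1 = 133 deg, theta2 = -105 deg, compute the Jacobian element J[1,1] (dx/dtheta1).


J[1,1] = -L1*sin(t1) - L2*sin(t1+t2)
= -4.8*sin(133) - 3.6*sin(28)
= -5.2006


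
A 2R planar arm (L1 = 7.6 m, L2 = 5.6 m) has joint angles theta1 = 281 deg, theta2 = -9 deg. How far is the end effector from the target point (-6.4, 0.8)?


End effector via forward kinematics:
x = L1*cos(t1) + L2*cos(t1+t2) = 1.6456
y = L1*sin(t1) + L2*sin(t1+t2) = -13.057
Distance to target:
d = sqrt((-6.4 - 1.6456)^2 + (0.8 - -13.057)^2)
= sqrt(64.7314 + 192.0152)
= 16.0233 m


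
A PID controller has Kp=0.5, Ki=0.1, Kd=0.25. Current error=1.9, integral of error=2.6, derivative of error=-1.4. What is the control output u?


u = Kp*e + Ki*int(e) + Kd*de/dt
= 0.5*1.9 + 0.1*2.6 + 0.25*(-1.4)
= 0.95 + 0.26 + -0.35
= 0.86


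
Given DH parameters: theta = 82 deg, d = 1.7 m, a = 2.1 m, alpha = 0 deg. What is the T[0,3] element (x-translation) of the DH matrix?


T[0,3] = a * cos(theta)
= 2.1 * cos(82 deg)
= 2.1 * 0.1392
= 0.2923


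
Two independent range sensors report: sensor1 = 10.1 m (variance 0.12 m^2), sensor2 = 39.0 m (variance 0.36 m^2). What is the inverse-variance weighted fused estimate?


w1 = (1/var1) / (1/var1 + 1/var2)
   = 8.3333 / (8.3333 + 2.7778) = 0.75
w2 = 1 - w1 = 0.25
fused = w1*s1 + w2*s2 = 7.575 + 9.75
= 17.325 m


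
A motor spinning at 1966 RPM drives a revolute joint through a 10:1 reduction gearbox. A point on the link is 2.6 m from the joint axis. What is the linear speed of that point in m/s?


omega_motor = 1966 * 2*pi/60 = 205.879 rad/s
omega_joint = omega_motor / 10 = 20.5879 rad/s
v = omega_joint * r = 20.5879 * 2.6
= 53.5286 m/s


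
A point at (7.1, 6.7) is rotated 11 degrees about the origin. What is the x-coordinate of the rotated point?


x' = x*cos(theta) - y*sin(theta)
cos(11 deg) = 0.9816, sin(11 deg) = 0.1908
x' = 7.1 * 0.9816 - 6.7 * 0.1908
= 6.9696 - 1.2784
= 5.6911


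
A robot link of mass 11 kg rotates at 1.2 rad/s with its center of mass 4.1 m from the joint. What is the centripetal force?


F = m * omega^2 * r
= 11 * 1.2^2 * 4.1
= 11 * 1.44 * 4.1
= 64.944 N


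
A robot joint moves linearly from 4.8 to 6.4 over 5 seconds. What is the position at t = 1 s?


s = t/T = 1/5 = 0.2
p(t) = p0 + (pf-p0)*s
= 4.8 + (6.4 - 4.8) * 0.2
= 5.12


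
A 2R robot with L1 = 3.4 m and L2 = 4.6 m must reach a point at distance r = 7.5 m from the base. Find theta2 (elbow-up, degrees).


cos(theta2) = (r^2 - L1^2 - L2^2) / (2*L1*L2)
cos(theta2) = (56.25 - 11.56 - 21.16) / 31.28
cos(theta2) = 0.752238
theta2 = 41.2154 degrees


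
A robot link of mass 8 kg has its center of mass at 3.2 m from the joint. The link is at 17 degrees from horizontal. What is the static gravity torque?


tau = m*g*L*cos(angle)
= 8 * 9.81 * 3.2 * cos(17 deg)
= 8 * 9.81 * 3.2 * 0.9563
= 240.1626 Nm


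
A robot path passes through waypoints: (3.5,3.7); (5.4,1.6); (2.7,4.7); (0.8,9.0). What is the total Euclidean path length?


Segment lengths:
  seg1 = sqrt((1.9)^2 + (-2.1)^2) = 2.832
  seg2 = sqrt((-2.7)^2 + (3.1)^2) = 4.111
  seg3 = sqrt((-1.9)^2 + (4.3)^2) = 4.7011
Total = 11.644


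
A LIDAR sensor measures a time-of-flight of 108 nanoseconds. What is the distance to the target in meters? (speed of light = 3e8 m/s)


tof = 108 ns = 1.08e-07 s
dist = c * tof / 2
= 3e8 * 1.08e-07 / 2
= 16.2 m


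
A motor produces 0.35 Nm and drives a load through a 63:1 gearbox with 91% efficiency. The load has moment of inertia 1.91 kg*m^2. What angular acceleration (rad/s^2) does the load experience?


tau_out = tau_motor * N * eta
= 0.35 * 63 * 0.91 = 20.0655 Nm
alpha = tau_out / I = 20.0655 / 1.91
= 10.5055 rad/s^2


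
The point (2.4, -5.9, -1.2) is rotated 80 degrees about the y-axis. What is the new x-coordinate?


Rotation about y-axis: x' = x*cos(theta) + z*sin(theta)
= 2.4 * 0.1736 + -1.2 * 0.9848
= -0.765


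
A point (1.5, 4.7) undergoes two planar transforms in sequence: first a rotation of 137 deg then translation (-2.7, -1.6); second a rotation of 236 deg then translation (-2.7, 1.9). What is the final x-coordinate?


After transform 1:
x1 = cos(137)*1.5 - sin(137)*4.7 + -2.7 = -7.0024
y1 = sin(137)*1.5 + cos(137)*4.7 + -1.6 = -4.0144
After transform 2:
x2 = cos(236)*-7.0024 - sin(236)*-4.0144 + -2.7
= -2.1124


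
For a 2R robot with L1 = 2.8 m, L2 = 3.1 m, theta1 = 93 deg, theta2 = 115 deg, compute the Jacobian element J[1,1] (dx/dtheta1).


J[1,1] = -L1*sin(t1) - L2*sin(t1+t2)
= -2.8*sin(93) - 3.1*sin(208)
= -1.3408


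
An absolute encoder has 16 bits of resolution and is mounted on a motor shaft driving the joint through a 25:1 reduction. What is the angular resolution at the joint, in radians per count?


counts = 2^16 = 65536
effective counts at joint = 65536 * 25 = 1638400
resolution = 2*pi / 1638400
= 3.8350e-06 rad/count


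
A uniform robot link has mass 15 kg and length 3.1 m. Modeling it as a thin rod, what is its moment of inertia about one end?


I = (1/3) * m * L^2
= (1/3) * 15 * 3.1^2
= 0.333333 * 15 * 9.61
= 48.05 kg*m^2


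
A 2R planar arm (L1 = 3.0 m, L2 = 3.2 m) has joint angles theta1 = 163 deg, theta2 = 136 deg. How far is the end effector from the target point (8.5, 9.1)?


End effector via forward kinematics:
x = L1*cos(t1) + L2*cos(t1+t2) = -1.3175
y = L1*sin(t1) + L2*sin(t1+t2) = -1.9217
Distance to target:
d = sqrt((8.5 - -1.3175)^2 + (9.1 - -1.9217)^2)
= sqrt(96.3838 + 121.4772)
= 14.7601 m


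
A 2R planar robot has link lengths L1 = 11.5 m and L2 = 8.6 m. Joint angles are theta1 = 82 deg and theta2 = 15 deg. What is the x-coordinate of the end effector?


Convert angles to radians: theta1 = 1.4312, theta2 = 0.2618
x = L1*cos(theta1) + L2*cos(theta1+theta2)
x = 1.6005 + -1.0481
x = 0.5524


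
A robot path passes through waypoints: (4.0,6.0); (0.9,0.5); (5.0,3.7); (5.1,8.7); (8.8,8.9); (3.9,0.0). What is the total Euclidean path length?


Segment lengths:
  seg1 = sqrt((-3.1)^2 + (-5.5)^2) = 6.3135
  seg2 = sqrt((4.1)^2 + (3.2)^2) = 5.201
  seg3 = sqrt((0.1)^2 + (5.0)^2) = 5.001
  seg4 = sqrt((3.7)^2 + (0.2)^2) = 3.7054
  seg5 = sqrt((-4.9)^2 + (-8.9)^2) = 10.1597
Total = 30.3806


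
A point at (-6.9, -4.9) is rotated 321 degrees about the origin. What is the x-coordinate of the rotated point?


x' = x*cos(theta) - y*sin(theta)
cos(321 deg) = 0.7771, sin(321 deg) = -0.6293
x' = -6.9 * 0.7771 - -4.9 * -0.6293
= -5.3623 - 3.0837
= -8.446


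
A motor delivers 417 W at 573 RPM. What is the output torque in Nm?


omega = 573 * 2*pi/60 = 60.0044 rad/s
tau = P / omega = 417 / 60.0044
= 6.9495 Nm


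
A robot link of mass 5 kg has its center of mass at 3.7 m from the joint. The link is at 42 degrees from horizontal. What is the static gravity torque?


tau = m*g*L*cos(angle)
= 5 * 9.81 * 3.7 * cos(42 deg)
= 5 * 9.81 * 3.7 * 0.7431
= 134.8696 Nm


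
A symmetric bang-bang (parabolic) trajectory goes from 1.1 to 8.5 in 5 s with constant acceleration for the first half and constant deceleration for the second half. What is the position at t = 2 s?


Symmetric rest-to-rest: each phase covers (pf-p0)/2 in time T/2. 0.5*a*(T/2)^2 = (pf-p0)/2 => a = 4*(pf-p0)/T^2
a = 4*(8.5-1.1)/5^2 = 1.184
t = 2 is in the acceleration phase (t <= T/2).
p = p0 + 0.5*a*t^2 = 1.1 + 0.5*1.184*2^2
= 3.468


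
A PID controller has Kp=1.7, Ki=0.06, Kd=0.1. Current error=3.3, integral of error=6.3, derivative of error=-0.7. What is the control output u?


u = Kp*e + Ki*int(e) + Kd*de/dt
= 1.7*3.3 + 0.06*6.3 + 0.1*(-0.7)
= 5.61 + 0.378 + -0.07
= 5.918


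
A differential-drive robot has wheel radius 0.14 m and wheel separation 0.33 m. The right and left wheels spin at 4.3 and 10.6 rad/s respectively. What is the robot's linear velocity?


vR = r*wR = 0.14*4.3 = 0.602 m/s
vL = r*wL = 0.14*10.6 = 1.484 m/s
v = (vR+vL)/2 = 1.043 m/s
omega = (vR-vL)/L = -2.6727 rad/s
linear velocity = 1.043 m/s


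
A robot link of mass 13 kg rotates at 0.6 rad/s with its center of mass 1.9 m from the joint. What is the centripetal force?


F = m * omega^2 * r
= 13 * 0.6^2 * 1.9
= 13 * 0.36 * 1.9
= 8.892 N


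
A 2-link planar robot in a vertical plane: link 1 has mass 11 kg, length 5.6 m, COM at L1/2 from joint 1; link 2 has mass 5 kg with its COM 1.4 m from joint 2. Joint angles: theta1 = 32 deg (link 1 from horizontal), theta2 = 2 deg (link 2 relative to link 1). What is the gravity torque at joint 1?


Horizontal distance from joint 1 to link-1 COM:
  x_c1 = (L1/2)*cos(t1) = 2.8 * 0.848 = 2.3745 m
Horizontal distance from joint 1 to link-2 COM:
  x_c2 = L1*cos(t1) + Lc2*cos(t1+t2)
       = 5.6*0.848 + 1.4*0.829 = 5.9097 m
tau1 = m1*g*x_c1 + m2*g*x_c2
     = 11*9.81*2.3745 + 5*9.81*5.9097
     = 256.236 + 289.8719
     = 546.1079 Nm


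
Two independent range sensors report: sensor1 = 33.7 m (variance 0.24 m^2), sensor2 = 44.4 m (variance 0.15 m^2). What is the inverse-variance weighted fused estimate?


w1 = (1/var1) / (1/var1 + 1/var2)
   = 4.1667 / (4.1667 + 6.6667) = 0.3846
w2 = 1 - w1 = 0.6154
fused = w1*s1 + w2*s2 = 12.9615 + 27.3231
= 40.2846 m


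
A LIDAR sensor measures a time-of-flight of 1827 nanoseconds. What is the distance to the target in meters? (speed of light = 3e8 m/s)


tof = 1827 ns = 1.827e-06 s
dist = c * tof / 2
= 3e8 * 1.827e-06 / 2
= 274.05 m


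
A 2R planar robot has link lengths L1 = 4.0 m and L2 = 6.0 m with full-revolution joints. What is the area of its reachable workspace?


r_max = L1 + L2 = 10.0 m
r_min = |L1 - L2| = 2.0 m
Area = pi*(r_max^2 - r_min^2)
= pi*(100.0 - 4.0)
= pi * 96.0
= 301.5929 m^2


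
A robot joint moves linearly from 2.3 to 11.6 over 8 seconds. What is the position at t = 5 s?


s = t/T = 5/8 = 0.625
p(t) = p0 + (pf-p0)*s
= 2.3 + (11.6 - 2.3) * 0.625
= 8.1125


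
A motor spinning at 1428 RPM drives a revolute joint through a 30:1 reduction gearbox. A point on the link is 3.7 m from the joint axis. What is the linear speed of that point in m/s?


omega_motor = 1428 * 2*pi/60 = 149.5398 rad/s
omega_joint = omega_motor / 30 = 4.9847 rad/s
v = omega_joint * r = 4.9847 * 3.7
= 18.4432 m/s


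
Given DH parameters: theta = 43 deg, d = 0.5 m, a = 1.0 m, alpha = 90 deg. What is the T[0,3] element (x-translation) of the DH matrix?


T[0,3] = a * cos(theta)
= 1.0 * cos(43 deg)
= 1.0 * 0.7314
= 0.7314


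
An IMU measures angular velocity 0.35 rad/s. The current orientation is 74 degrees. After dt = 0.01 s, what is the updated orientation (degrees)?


delta_theta = w * dt = 0.35 * 0.01 = 0.0035 rad
= 0.2005 deg
theta_new = 74 + 0.2005 = 74.2005 deg


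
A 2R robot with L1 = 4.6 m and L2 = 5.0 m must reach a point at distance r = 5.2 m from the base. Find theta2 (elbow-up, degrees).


cos(theta2) = (r^2 - L1^2 - L2^2) / (2*L1*L2)
cos(theta2) = (27.04 - 21.16 - 25.0) / 46.0
cos(theta2) = -0.415652
theta2 = 114.5604 degrees


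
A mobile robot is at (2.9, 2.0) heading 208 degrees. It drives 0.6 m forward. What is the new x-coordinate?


x_new = x0 + d*cos(theta)
= 2.9 + 0.6*cos(208)
= 2.9 + -0.5298
= 2.3702


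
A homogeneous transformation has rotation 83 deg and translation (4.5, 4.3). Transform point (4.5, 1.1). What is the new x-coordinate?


x' = cos(theta)*px - sin(theta)*py + tx
= 0.1219*4.5 - 0.9925*1.1 + 4.5
= 3.9566


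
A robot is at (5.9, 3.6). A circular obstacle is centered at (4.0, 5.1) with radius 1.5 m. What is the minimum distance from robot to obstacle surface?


center_dist = sqrt((5.9-4.0)^2 + (3.6-5.1)^2)
= sqrt(3.61 + 2.25)
= 2.4207
min_dist = center_dist - radius = 2.4207 - 1.5 = 0.9207 m


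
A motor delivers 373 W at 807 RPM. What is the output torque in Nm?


omega = 807 * 2*pi/60 = 84.5088 rad/s
tau = P / omega = 373 / 84.5088
= 4.4137 Nm


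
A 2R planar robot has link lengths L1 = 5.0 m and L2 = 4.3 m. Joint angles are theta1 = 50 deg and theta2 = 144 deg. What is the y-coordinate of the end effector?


Convert angles to radians: theta1 = 0.8727, theta2 = 2.5133
y = L1*sin(theta1) + L2*sin(theta1+theta2)
y = 3.8302 + -1.0403
y = 2.79


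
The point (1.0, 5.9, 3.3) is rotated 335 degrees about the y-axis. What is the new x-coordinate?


Rotation about y-axis: x' = x*cos(theta) + z*sin(theta)
= 1.0 * 0.9063 + 3.3 * -0.4226
= -0.4883


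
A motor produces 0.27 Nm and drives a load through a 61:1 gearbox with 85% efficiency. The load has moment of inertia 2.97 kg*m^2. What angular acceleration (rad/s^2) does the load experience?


tau_out = tau_motor * N * eta
= 0.27 * 61 * 0.85 = 13.9995 Nm
alpha = tau_out / I = 13.9995 / 2.97
= 4.7136 rad/s^2


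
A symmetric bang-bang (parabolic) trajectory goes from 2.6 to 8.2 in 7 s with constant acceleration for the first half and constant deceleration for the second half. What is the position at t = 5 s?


Symmetric rest-to-rest: each phase covers (pf-p0)/2 in time T/2. 0.5*a*(T/2)^2 = (pf-p0)/2 => a = 4*(pf-p0)/T^2
a = 4*(8.2-2.6)/7^2 = 0.4571
t = 5 is in the deceleration phase (t > T/2).
p = pf - 0.5*a*(T-t)^2 = 8.2 - 0.5*0.4571*2^2
= 7.2857


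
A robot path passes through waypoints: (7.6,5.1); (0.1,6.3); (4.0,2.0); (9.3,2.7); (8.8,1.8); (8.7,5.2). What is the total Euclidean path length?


Segment lengths:
  seg1 = sqrt((-7.5)^2 + (1.2)^2) = 7.5954
  seg2 = sqrt((3.9)^2 + (-4.3)^2) = 5.8052
  seg3 = sqrt((5.3)^2 + (0.7)^2) = 5.346
  seg4 = sqrt((-0.5)^2 + (-0.9)^2) = 1.0296
  seg5 = sqrt((-0.1)^2 + (3.4)^2) = 3.4015
Total = 23.1776


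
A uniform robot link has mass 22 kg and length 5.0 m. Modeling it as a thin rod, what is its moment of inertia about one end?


I = (1/3) * m * L^2
= (1/3) * 22 * 5.0^2
= 0.333333 * 22 * 25.0
= 183.3333 kg*m^2


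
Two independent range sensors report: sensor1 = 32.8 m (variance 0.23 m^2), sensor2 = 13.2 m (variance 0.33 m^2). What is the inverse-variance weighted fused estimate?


w1 = (1/var1) / (1/var1 + 1/var2)
   = 4.3478 / (4.3478 + 3.0303) = 0.5893
w2 = 1 - w1 = 0.4107
fused = w1*s1 + w2*s2 = 19.3286 + 5.4214
= 24.75 m


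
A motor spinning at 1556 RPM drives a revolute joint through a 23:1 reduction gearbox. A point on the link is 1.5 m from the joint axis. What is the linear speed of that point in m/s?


omega_motor = 1556 * 2*pi/60 = 162.9439 rad/s
omega_joint = omega_motor / 23 = 7.0845 rad/s
v = omega_joint * r = 7.0845 * 1.5
= 10.6268 m/s


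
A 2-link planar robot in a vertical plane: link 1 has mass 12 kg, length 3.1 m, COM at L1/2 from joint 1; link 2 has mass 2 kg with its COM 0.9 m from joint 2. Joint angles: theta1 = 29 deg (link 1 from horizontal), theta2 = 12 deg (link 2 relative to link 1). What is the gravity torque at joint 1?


Horizontal distance from joint 1 to link-1 COM:
  x_c1 = (L1/2)*cos(t1) = 1.55 * 0.8746 = 1.3557 m
Horizontal distance from joint 1 to link-2 COM:
  x_c2 = L1*cos(t1) + Lc2*cos(t1+t2)
       = 3.1*0.8746 + 0.9*0.7547 = 3.3906 m
tau1 = m1*g*x_c1 + m2*g*x_c2
     = 12*9.81*1.3557 + 2*9.81*3.3906
     = 159.5884 + 66.5228
     = 226.1111 Nm


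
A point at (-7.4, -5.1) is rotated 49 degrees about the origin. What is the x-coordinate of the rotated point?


x' = x*cos(theta) - y*sin(theta)
cos(49 deg) = 0.6561, sin(49 deg) = 0.7547
x' = -7.4 * 0.6561 - -5.1 * 0.7547
= -4.8548 - -3.849
= -1.0058


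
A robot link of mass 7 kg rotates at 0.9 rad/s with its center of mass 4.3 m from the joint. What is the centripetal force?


F = m * omega^2 * r
= 7 * 0.9^2 * 4.3
= 7 * 0.81 * 4.3
= 24.381 N


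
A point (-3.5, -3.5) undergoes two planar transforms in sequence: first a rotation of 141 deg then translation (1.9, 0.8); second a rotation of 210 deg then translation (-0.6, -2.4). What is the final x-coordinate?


After transform 1:
x1 = cos(141)*-3.5 - sin(141)*-3.5 + 1.9 = 6.8226
y1 = sin(141)*-3.5 + cos(141)*-3.5 + 0.8 = 1.3174
After transform 2:
x2 = cos(210)*6.8226 - sin(210)*1.3174 + -0.6
= -5.8499


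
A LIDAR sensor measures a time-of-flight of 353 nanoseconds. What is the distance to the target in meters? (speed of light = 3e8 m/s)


tof = 353 ns = 3.53e-07 s
dist = c * tof / 2
= 3e8 * 3.53e-07 / 2
= 52.95 m


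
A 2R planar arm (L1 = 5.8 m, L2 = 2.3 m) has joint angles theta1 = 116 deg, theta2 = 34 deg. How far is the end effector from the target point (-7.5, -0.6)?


End effector via forward kinematics:
x = L1*cos(t1) + L2*cos(t1+t2) = -4.5344
y = L1*sin(t1) + L2*sin(t1+t2) = 6.363
Distance to target:
d = sqrt((-7.5 - -4.5344)^2 + (-0.6 - 6.363)^2)
= sqrt(8.7947 + 48.4834)
= 7.5682 m


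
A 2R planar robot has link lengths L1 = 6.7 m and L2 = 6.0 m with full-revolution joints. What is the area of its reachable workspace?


r_max = L1 + L2 = 12.7 m
r_min = |L1 - L2| = 0.7 m
Area = pi*(r_max^2 - r_min^2)
= pi*(161.29 - 0.49)
= pi * 160.8
= 505.1681 m^2


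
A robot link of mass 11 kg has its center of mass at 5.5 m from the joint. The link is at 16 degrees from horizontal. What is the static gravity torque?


tau = m*g*L*cos(angle)
= 11 * 9.81 * 5.5 * cos(16 deg)
= 11 * 9.81 * 5.5 * 0.9613
= 570.5136 Nm


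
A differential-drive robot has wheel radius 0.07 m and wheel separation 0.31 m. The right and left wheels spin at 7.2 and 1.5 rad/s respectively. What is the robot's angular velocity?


vR = r*wR = 0.07*7.2 = 0.504 m/s
vL = r*wL = 0.07*1.5 = 0.105 m/s
v = (vR+vL)/2 = 0.3045 m/s
omega = (vR-vL)/L = 1.2871 rad/s
angular velocity = 1.2871 rad/s


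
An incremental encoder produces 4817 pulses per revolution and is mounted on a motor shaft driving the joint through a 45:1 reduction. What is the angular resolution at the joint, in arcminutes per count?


counts per rev = 4817
effective counts at joint = 4817 * 45 = 216765
resolution = 360*60 / 216765
= 0.0996 arcmin/count


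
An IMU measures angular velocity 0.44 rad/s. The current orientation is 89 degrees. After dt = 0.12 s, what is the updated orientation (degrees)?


delta_theta = w * dt = 0.44 * 0.12 = 0.0528 rad
= 3.0252 deg
theta_new = 89 + 3.0252 = 92.0252 deg


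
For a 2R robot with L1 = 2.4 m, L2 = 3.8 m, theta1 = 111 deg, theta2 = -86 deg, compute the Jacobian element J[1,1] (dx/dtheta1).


J[1,1] = -L1*sin(t1) - L2*sin(t1+t2)
= -2.4*sin(111) - 3.8*sin(25)
= -3.8465


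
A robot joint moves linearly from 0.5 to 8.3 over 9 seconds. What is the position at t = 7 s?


s = t/T = 7/9 = 0.7778
p(t) = p0 + (pf-p0)*s
= 0.5 + (8.3 - 0.5) * 0.7778
= 6.5667


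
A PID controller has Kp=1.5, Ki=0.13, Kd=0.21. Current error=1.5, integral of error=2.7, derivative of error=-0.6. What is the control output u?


u = Kp*e + Ki*int(e) + Kd*de/dt
= 1.5*1.5 + 0.13*2.7 + 0.21*(-0.6)
= 2.25 + 0.351 + -0.126
= 2.475


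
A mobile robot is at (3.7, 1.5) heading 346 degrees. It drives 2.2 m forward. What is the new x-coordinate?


x_new = x0 + d*cos(theta)
= 3.7 + 2.2*cos(346)
= 3.7 + 2.1347
= 5.8347


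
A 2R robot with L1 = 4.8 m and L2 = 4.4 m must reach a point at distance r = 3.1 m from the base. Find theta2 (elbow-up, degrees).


cos(theta2) = (r^2 - L1^2 - L2^2) / (2*L1*L2)
cos(theta2) = (9.61 - 23.04 - 19.36) / 42.24
cos(theta2) = -0.776278
theta2 = 140.9211 degrees


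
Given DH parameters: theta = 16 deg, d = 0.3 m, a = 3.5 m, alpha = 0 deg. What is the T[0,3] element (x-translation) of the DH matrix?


T[0,3] = a * cos(theta)
= 3.5 * cos(16 deg)
= 3.5 * 0.9613
= 3.3644


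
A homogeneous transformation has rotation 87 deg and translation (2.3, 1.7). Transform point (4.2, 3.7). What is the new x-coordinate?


x' = cos(theta)*px - sin(theta)*py + tx
= 0.0523*4.2 - 0.9986*3.7 + 2.3
= -1.1751


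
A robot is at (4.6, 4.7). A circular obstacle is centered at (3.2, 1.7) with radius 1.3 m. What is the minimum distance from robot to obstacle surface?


center_dist = sqrt((4.6-3.2)^2 + (4.7-1.7)^2)
= sqrt(1.96 + 9.0)
= 3.3106
min_dist = center_dist - radius = 3.3106 - 1.3 = 2.0106 m


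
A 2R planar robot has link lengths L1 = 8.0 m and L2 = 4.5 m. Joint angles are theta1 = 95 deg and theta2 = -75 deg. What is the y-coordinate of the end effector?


Convert angles to radians: theta1 = 1.6581, theta2 = -1.309
y = L1*sin(theta1) + L2*sin(theta1+theta2)
y = 7.9696 + 1.5391
y = 9.5086


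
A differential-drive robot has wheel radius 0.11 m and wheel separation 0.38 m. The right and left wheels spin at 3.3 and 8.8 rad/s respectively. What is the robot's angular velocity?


vR = r*wR = 0.11*3.3 = 0.363 m/s
vL = r*wL = 0.11*8.8 = 0.968 m/s
v = (vR+vL)/2 = 0.6655 m/s
omega = (vR-vL)/L = -1.5921 rad/s
angular velocity = -1.5921 rad/s


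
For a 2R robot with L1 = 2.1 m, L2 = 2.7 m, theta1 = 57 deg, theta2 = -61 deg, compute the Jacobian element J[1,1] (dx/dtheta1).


J[1,1] = -L1*sin(t1) - L2*sin(t1+t2)
= -2.1*sin(57) - 2.7*sin(-4)
= -1.5729


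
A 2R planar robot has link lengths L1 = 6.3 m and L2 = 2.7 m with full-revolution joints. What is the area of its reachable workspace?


r_max = L1 + L2 = 9.0 m
r_min = |L1 - L2| = 3.6 m
Area = pi*(r_max^2 - r_min^2)
= pi*(81.0 - 12.96)
= pi * 68.04
= 213.754 m^2


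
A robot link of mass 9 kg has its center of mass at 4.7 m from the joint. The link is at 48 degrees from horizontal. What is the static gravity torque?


tau = m*g*L*cos(angle)
= 9 * 9.81 * 4.7 * cos(48 deg)
= 9 * 9.81 * 4.7 * 0.6691
= 277.6644 Nm


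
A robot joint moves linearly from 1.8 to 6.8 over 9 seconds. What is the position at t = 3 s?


s = t/T = 3/9 = 0.3333
p(t) = p0 + (pf-p0)*s
= 1.8 + (6.8 - 1.8) * 0.3333
= 3.4667


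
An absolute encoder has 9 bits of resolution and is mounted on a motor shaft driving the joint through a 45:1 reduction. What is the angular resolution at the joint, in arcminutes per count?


counts = 2^9 = 512
effective counts at joint = 512 * 45 = 23040
resolution = 360*60 / 23040
= 0.9375 arcmin/count


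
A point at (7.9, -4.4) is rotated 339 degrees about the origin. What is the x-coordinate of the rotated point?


x' = x*cos(theta) - y*sin(theta)
cos(339 deg) = 0.9336, sin(339 deg) = -0.3584
x' = 7.9 * 0.9336 - -4.4 * -0.3584
= 7.3753 - 1.5768
= 5.7985


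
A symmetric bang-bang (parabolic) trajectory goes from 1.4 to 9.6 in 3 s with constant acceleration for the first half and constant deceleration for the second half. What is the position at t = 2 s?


Symmetric rest-to-rest: each phase covers (pf-p0)/2 in time T/2. 0.5*a*(T/2)^2 = (pf-p0)/2 => a = 4*(pf-p0)/T^2
a = 4*(9.6-1.4)/3^2 = 3.6444
t = 2 is in the deceleration phase (t > T/2).
p = pf - 0.5*a*(T-t)^2 = 9.6 - 0.5*3.6444*1^2
= 7.7778


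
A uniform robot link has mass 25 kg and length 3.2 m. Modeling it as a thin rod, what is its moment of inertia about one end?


I = (1/3) * m * L^2
= (1/3) * 25 * 3.2^2
= 0.333333 * 25 * 10.24
= 85.3333 kg*m^2


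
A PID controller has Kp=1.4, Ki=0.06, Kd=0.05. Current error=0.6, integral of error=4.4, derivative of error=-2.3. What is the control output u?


u = Kp*e + Ki*int(e) + Kd*de/dt
= 1.4*0.6 + 0.06*4.4 + 0.05*(-2.3)
= 0.84 + 0.264 + -0.115
= 0.989


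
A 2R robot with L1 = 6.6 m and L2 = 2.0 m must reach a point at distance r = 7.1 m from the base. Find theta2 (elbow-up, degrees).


cos(theta2) = (r^2 - L1^2 - L2^2) / (2*L1*L2)
cos(theta2) = (50.41 - 43.56 - 4.0) / 26.4
cos(theta2) = 0.107955
theta2 = 83.8026 degrees


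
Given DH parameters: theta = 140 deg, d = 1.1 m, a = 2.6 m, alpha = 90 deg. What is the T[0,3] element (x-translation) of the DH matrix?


T[0,3] = a * cos(theta)
= 2.6 * cos(140 deg)
= 2.6 * -0.766
= -1.9917


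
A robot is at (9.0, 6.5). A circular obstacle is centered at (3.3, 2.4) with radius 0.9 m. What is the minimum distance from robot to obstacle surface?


center_dist = sqrt((9.0-3.3)^2 + (6.5-2.4)^2)
= sqrt(32.49 + 16.81)
= 7.0214
min_dist = center_dist - radius = 7.0214 - 0.9 = 6.1214 m


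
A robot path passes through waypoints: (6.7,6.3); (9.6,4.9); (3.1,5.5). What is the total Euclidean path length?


Segment lengths:
  seg1 = sqrt((2.9)^2 + (-1.4)^2) = 3.2202
  seg2 = sqrt((-6.5)^2 + (0.6)^2) = 6.5276
Total = 9.7479


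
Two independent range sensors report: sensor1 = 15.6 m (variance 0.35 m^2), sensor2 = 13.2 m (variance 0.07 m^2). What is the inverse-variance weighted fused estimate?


w1 = (1/var1) / (1/var1 + 1/var2)
   = 2.8571 / (2.8571 + 14.2857) = 0.1667
w2 = 1 - w1 = 0.8333
fused = w1*s1 + w2*s2 = 2.6 + 11.0
= 13.6 m


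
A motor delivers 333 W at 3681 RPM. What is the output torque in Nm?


omega = 3681 * 2*pi/60 = 385.4734 rad/s
tau = P / omega = 333 / 385.4734
= 0.8639 Nm


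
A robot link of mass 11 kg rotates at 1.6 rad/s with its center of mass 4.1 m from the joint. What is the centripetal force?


F = m * omega^2 * r
= 11 * 1.6^2 * 4.1
= 11 * 2.56 * 4.1
= 115.456 N


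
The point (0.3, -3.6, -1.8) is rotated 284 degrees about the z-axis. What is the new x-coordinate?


Rotation about z-axis: x' = x*cos(theta) - y*sin(theta)
= 0.3 * 0.2419 - -3.6 * -0.9703
= -3.4205


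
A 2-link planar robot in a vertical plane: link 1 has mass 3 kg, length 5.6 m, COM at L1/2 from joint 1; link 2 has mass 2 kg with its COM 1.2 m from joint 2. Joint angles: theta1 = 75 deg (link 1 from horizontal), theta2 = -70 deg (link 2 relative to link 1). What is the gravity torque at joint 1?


Horizontal distance from joint 1 to link-1 COM:
  x_c1 = (L1/2)*cos(t1) = 2.8 * 0.2588 = 0.7247 m
Horizontal distance from joint 1 to link-2 COM:
  x_c2 = L1*cos(t1) + Lc2*cos(t1+t2)
       = 5.6*0.2588 + 1.2*0.9962 = 2.6448 m
tau1 = m1*g*x_c1 + m2*g*x_c2
     = 3*9.81*0.7247 + 2*9.81*2.6448
     = 21.3277 + 51.8914
     = 73.2191 Nm


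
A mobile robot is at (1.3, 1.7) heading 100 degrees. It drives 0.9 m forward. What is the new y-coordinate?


y_new = y0 + d*sin(theta)
= 1.7 + 0.9*sin(100)
= 1.7 + 0.8863
= 2.5863


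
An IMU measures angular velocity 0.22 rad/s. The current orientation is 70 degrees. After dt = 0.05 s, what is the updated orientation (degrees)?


delta_theta = w * dt = 0.22 * 0.05 = 0.011 rad
= 0.6303 deg
theta_new = 70 + 0.6303 = 70.6303 deg


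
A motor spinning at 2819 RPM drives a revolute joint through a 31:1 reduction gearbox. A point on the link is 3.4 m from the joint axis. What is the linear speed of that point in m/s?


omega_motor = 2819 * 2*pi/60 = 295.205 rad/s
omega_joint = omega_motor / 31 = 9.5227 rad/s
v = omega_joint * r = 9.5227 * 3.4
= 32.3773 m/s


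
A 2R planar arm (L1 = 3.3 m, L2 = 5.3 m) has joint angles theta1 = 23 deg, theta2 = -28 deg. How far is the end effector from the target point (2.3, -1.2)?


End effector via forward kinematics:
x = L1*cos(t1) + L2*cos(t1+t2) = 8.3175
y = L1*sin(t1) + L2*sin(t1+t2) = 0.8275
Distance to target:
d = sqrt((2.3 - 8.3175)^2 + (-1.2 - 0.8275)^2)
= sqrt(36.2103 + 4.1107)
= 6.3499 m


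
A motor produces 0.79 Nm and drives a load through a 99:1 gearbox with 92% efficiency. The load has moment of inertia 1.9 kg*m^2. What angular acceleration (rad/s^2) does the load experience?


tau_out = tau_motor * N * eta
= 0.79 * 99 * 0.92 = 71.9532 Nm
alpha = tau_out / I = 71.9532 / 1.9
= 37.8701 rad/s^2


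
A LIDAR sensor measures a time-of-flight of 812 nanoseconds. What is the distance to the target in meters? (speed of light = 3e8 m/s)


tof = 812 ns = 8.12e-07 s
dist = c * tof / 2
= 3e8 * 8.12e-07 / 2
= 121.8 m


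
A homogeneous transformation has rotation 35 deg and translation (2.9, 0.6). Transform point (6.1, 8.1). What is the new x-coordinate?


x' = cos(theta)*px - sin(theta)*py + tx
= 0.8192*6.1 - 0.5736*8.1 + 2.9
= 3.2509


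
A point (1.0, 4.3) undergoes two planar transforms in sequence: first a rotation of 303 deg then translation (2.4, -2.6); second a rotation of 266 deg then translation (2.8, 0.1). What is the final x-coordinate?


After transform 1:
x1 = cos(303)*1.0 - sin(303)*4.3 + 2.4 = 6.5509
y1 = sin(303)*1.0 + cos(303)*4.3 + -2.6 = -1.0967
After transform 2:
x2 = cos(266)*6.5509 - sin(266)*-1.0967 + 2.8
= 1.249


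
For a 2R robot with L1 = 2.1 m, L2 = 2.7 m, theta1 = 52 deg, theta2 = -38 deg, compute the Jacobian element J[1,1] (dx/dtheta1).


J[1,1] = -L1*sin(t1) - L2*sin(t1+t2)
= -2.1*sin(52) - 2.7*sin(14)
= -2.308


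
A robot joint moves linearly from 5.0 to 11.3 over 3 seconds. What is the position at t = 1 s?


s = t/T = 1/3 = 0.3333
p(t) = p0 + (pf-p0)*s
= 5.0 + (11.3 - 5.0) * 0.3333
= 7.1


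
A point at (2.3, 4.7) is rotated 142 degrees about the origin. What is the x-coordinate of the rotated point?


x' = x*cos(theta) - y*sin(theta)
cos(142 deg) = -0.788, sin(142 deg) = 0.6157
x' = 2.3 * -0.788 - 4.7 * 0.6157
= -1.8124 - 2.8936
= -4.706


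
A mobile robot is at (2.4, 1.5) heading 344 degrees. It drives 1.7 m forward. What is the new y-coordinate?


y_new = y0 + d*sin(theta)
= 1.5 + 1.7*sin(344)
= 1.5 + -0.4686
= 1.0314


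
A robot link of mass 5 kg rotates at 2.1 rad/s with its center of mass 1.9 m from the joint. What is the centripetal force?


F = m * omega^2 * r
= 5 * 2.1^2 * 1.9
= 5 * 4.41 * 1.9
= 41.895 N


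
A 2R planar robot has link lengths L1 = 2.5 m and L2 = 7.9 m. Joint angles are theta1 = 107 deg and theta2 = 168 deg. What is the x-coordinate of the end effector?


Convert angles to radians: theta1 = 1.8675, theta2 = 2.9322
x = L1*cos(theta1) + L2*cos(theta1+theta2)
x = -0.7309 + 0.6885
x = -0.0424


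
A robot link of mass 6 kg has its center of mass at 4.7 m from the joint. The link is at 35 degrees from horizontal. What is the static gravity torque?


tau = m*g*L*cos(angle)
= 6 * 9.81 * 4.7 * cos(35 deg)
= 6 * 9.81 * 4.7 * 0.8192
= 226.6119 Nm


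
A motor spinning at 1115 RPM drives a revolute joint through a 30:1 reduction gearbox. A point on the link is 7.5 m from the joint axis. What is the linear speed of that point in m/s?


omega_motor = 1115 * 2*pi/60 = 116.7625 rad/s
omega_joint = omega_motor / 30 = 3.8921 rad/s
v = omega_joint * r = 3.8921 * 7.5
= 29.1906 m/s


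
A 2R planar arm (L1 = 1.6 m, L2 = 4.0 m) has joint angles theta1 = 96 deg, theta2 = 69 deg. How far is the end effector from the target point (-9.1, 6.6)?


End effector via forward kinematics:
x = L1*cos(t1) + L2*cos(t1+t2) = -4.0309
y = L1*sin(t1) + L2*sin(t1+t2) = 2.6265
Distance to target:
d = sqrt((-9.1 - -4.0309)^2 + (6.6 - 2.6265)^2)
= sqrt(25.6953 + 15.7886)
= 6.4408 m


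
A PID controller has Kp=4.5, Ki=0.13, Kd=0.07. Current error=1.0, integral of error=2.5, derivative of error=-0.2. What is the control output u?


u = Kp*e + Ki*int(e) + Kd*de/dt
= 4.5*1.0 + 0.13*2.5 + 0.07*(-0.2)
= 4.5 + 0.325 + -0.014
= 4.811


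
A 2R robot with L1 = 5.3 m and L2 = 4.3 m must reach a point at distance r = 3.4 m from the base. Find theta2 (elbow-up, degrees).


cos(theta2) = (r^2 - L1^2 - L2^2) / (2*L1*L2)
cos(theta2) = (11.56 - 28.09 - 18.49) / 45.58
cos(theta2) = -0.768319
theta2 = 140.2032 degrees


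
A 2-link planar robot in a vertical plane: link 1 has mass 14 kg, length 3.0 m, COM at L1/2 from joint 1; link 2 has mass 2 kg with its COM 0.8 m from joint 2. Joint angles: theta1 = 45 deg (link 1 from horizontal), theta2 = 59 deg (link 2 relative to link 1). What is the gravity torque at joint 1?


Horizontal distance from joint 1 to link-1 COM:
  x_c1 = (L1/2)*cos(t1) = 1.5 * 0.7071 = 1.0607 m
Horizontal distance from joint 1 to link-2 COM:
  x_c2 = L1*cos(t1) + Lc2*cos(t1+t2)
       = 3.0*0.7071 + 0.8*-0.2419 = 1.9278 m
tau1 = m1*g*x_c1 + m2*g*x_c2
     = 14*9.81*1.0607 + 2*9.81*1.9278
     = 145.6711 + 37.8231
     = 183.4942 Nm


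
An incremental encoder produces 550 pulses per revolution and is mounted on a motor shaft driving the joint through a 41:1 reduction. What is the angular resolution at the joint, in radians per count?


counts per rev = 550
effective counts at joint = 550 * 41 = 22550
resolution = 2*pi / 22550
= 2.7863e-04 rad/count


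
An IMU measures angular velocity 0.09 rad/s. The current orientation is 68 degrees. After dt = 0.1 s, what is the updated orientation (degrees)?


delta_theta = w * dt = 0.09 * 0.1 = 0.009 rad
= 0.5157 deg
theta_new = 68 + 0.5157 = 68.5157 deg


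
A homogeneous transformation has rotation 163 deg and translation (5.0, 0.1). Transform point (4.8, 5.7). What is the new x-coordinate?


x' = cos(theta)*px - sin(theta)*py + tx
= -0.9563*4.8 - 0.2924*5.7 + 5.0
= -1.2568


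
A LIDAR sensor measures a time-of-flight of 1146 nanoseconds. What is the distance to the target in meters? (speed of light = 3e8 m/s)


tof = 1146 ns = 1.146e-06 s
dist = c * tof / 2
= 3e8 * 1.146e-06 / 2
= 171.9 m


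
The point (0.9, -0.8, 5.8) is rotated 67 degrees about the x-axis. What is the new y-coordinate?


Rotation about x-axis: y' = y*cos(theta) - z*sin(theta)
= -0.8 * 0.3907 - 5.8 * 0.9205
= -5.6515


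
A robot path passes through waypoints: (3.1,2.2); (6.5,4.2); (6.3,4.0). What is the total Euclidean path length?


Segment lengths:
  seg1 = sqrt((3.4)^2 + (2.0)^2) = 3.9446
  seg2 = sqrt((-0.2)^2 + (-0.2)^2) = 0.2828
Total = 4.2275


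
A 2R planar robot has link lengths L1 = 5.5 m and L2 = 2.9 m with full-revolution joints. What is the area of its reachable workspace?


r_max = L1 + L2 = 8.4 m
r_min = |L1 - L2| = 2.6 m
Area = pi*(r_max^2 - r_min^2)
= pi*(70.56 - 6.76)
= pi * 63.8
= 200.4336 m^2
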